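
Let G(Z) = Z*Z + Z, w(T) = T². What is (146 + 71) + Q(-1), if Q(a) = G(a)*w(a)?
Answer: 217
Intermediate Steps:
G(Z) = Z + Z² (G(Z) = Z² + Z = Z + Z²)
Q(a) = a³*(1 + a) (Q(a) = (a*(1 + a))*a² = a³*(1 + a))
(146 + 71) + Q(-1) = (146 + 71) + (-1)³*(1 - 1) = 217 - 1*0 = 217 + 0 = 217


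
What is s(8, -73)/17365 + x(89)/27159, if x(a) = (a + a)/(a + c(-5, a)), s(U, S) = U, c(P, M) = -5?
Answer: 10670909/19807873470 ≈ 0.00053872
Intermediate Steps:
x(a) = 2*a/(-5 + a) (x(a) = (a + a)/(a - 5) = (2*a)/(-5 + a) = 2*a/(-5 + a))
s(8, -73)/17365 + x(89)/27159 = 8/17365 + (2*89/(-5 + 89))/27159 = 8*(1/17365) + (2*89/84)*(1/27159) = 8/17365 + (2*89*(1/84))*(1/27159) = 8/17365 + (89/42)*(1/27159) = 8/17365 + 89/1140678 = 10670909/19807873470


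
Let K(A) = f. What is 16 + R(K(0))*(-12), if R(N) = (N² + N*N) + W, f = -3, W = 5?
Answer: -260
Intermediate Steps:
K(A) = -3
R(N) = 5 + 2*N² (R(N) = (N² + N*N) + 5 = (N² + N²) + 5 = 2*N² + 5 = 5 + 2*N²)
16 + R(K(0))*(-12) = 16 + (5 + 2*(-3)²)*(-12) = 16 + (5 + 2*9)*(-12) = 16 + (5 + 18)*(-12) = 16 + 23*(-12) = 16 - 276 = -260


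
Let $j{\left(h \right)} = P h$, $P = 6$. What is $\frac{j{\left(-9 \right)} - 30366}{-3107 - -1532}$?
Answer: $\frac{676}{35} \approx 19.314$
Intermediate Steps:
$j{\left(h \right)} = 6 h$
$\frac{j{\left(-9 \right)} - 30366}{-3107 - -1532} = \frac{6 \left(-9\right) - 30366}{-3107 - -1532} = \frac{-54 - 30366}{-3107 + 1532} = - \frac{30420}{-1575} = \left(-30420\right) \left(- \frac{1}{1575}\right) = \frac{676}{35}$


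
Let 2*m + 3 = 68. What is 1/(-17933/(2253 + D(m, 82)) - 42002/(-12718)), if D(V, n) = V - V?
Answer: -14326827/66720694 ≈ -0.21473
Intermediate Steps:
m = 65/2 (m = -3/2 + (½)*68 = -3/2 + 34 = 65/2 ≈ 32.500)
D(V, n) = 0
1/(-17933/(2253 + D(m, 82)) - 42002/(-12718)) = 1/(-17933/(2253 + 0) - 42002/(-12718)) = 1/(-17933/2253 - 42002*(-1/12718)) = 1/(-17933*1/2253 + 21001/6359) = 1/(-17933/2253 + 21001/6359) = 1/(-66720694/14326827) = -14326827/66720694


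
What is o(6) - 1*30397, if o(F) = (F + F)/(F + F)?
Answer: -30396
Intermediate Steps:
o(F) = 1 (o(F) = (2*F)/((2*F)) = (2*F)*(1/(2*F)) = 1)
o(6) - 1*30397 = 1 - 1*30397 = 1 - 30397 = -30396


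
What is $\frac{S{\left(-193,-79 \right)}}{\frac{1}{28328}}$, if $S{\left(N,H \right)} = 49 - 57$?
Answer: $-226624$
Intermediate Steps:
$S{\left(N,H \right)} = -8$ ($S{\left(N,H \right)} = 49 - 57 = -8$)
$\frac{S{\left(-193,-79 \right)}}{\frac{1}{28328}} = - \frac{8}{\frac{1}{28328}} = - 8 \frac{1}{\frac{1}{28328}} = \left(-8\right) 28328 = -226624$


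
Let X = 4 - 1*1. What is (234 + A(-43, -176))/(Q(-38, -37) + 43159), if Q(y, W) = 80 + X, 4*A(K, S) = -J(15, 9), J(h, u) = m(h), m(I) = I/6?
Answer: 1867/345936 ≈ 0.0053970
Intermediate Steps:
m(I) = I/6 (m(I) = I*(⅙) = I/6)
J(h, u) = h/6
X = 3 (X = 4 - 1 = 3)
A(K, S) = -5/8 (A(K, S) = (-15/6)/4 = (-1*5/2)/4 = (¼)*(-5/2) = -5/8)
Q(y, W) = 83 (Q(y, W) = 80 + 3 = 83)
(234 + A(-43, -176))/(Q(-38, -37) + 43159) = (234 - 5/8)/(83 + 43159) = (1867/8)/43242 = (1867/8)*(1/43242) = 1867/345936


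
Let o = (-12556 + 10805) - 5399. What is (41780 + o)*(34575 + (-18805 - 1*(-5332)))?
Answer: 730762260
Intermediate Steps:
o = -7150 (o = -1751 - 5399 = -7150)
(41780 + o)*(34575 + (-18805 - 1*(-5332))) = (41780 - 7150)*(34575 + (-18805 - 1*(-5332))) = 34630*(34575 + (-18805 + 5332)) = 34630*(34575 - 13473) = 34630*21102 = 730762260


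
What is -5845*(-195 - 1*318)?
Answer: 2998485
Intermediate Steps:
-5845*(-195 - 1*318) = -5845*(-195 - 318) = -5845*(-513) = 2998485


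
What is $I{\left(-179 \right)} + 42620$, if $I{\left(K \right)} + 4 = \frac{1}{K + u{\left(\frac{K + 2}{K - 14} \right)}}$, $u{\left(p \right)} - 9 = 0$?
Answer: $\frac{7244719}{170} \approx 42616.0$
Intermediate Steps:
$u{\left(p \right)} = 9$ ($u{\left(p \right)} = 9 + 0 = 9$)
$I{\left(K \right)} = -4 + \frac{1}{9 + K}$ ($I{\left(K \right)} = -4 + \frac{1}{K + 9} = -4 + \frac{1}{9 + K}$)
$I{\left(-179 \right)} + 42620 = \frac{-35 - -716}{9 - 179} + 42620 = \frac{-35 + 716}{-170} + 42620 = \left(- \frac{1}{170}\right) 681 + 42620 = - \frac{681}{170} + 42620 = \frac{7244719}{170}$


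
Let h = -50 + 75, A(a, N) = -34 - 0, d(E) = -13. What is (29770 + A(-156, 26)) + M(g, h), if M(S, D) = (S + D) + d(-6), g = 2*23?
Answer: 29794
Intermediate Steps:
g = 46
A(a, N) = -34 (A(a, N) = -34 - 1*0 = -34 + 0 = -34)
h = 25
M(S, D) = -13 + D + S (M(S, D) = (S + D) - 13 = (D + S) - 13 = -13 + D + S)
(29770 + A(-156, 26)) + M(g, h) = (29770 - 34) + (-13 + 25 + 46) = 29736 + 58 = 29794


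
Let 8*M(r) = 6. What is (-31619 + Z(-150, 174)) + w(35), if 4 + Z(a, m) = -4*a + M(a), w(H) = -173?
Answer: -124781/4 ≈ -31195.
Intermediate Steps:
M(r) = 3/4 (M(r) = (1/8)*6 = 3/4)
Z(a, m) = -13/4 - 4*a (Z(a, m) = -4 + (-4*a + 3/4) = -4 + (3/4 - 4*a) = -13/4 - 4*a)
(-31619 + Z(-150, 174)) + w(35) = (-31619 + (-13/4 - 4*(-150))) - 173 = (-31619 + (-13/4 + 600)) - 173 = (-31619 + 2387/4) - 173 = -124089/4 - 173 = -124781/4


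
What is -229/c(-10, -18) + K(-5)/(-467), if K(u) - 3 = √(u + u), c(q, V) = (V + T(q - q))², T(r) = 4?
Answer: -107531/91532 - I*√10/467 ≈ -1.1748 - 0.0067715*I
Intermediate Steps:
c(q, V) = (4 + V)² (c(q, V) = (V + 4)² = (4 + V)²)
K(u) = 3 + √2*√u (K(u) = 3 + √(u + u) = 3 + √(2*u) = 3 + √2*√u)
-229/c(-10, -18) + K(-5)/(-467) = -229/(4 - 18)² + (3 + √2*√(-5))/(-467) = -229/((-14)²) + (3 + √2*(I*√5))*(-1/467) = -229/196 + (3 + I*√10)*(-1/467) = -229*1/196 + (-3/467 - I*√10/467) = -229/196 + (-3/467 - I*√10/467) = -107531/91532 - I*√10/467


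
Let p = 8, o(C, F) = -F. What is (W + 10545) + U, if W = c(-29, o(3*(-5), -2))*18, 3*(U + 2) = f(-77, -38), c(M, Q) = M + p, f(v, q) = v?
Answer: 30418/3 ≈ 10139.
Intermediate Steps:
c(M, Q) = 8 + M (c(M, Q) = M + 8 = 8 + M)
U = -83/3 (U = -2 + (1/3)*(-77) = -2 - 77/3 = -83/3 ≈ -27.667)
W = -378 (W = (8 - 29)*18 = -21*18 = -378)
(W + 10545) + U = (-378 + 10545) - 83/3 = 10167 - 83/3 = 30418/3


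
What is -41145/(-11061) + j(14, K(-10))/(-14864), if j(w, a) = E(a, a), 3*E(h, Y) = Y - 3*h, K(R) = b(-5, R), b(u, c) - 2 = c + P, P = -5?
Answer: 33971301/9133928 ≈ 3.7192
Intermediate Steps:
b(u, c) = -3 + c (b(u, c) = 2 + (c - 5) = 2 + (-5 + c) = -3 + c)
K(R) = -3 + R
E(h, Y) = -h + Y/3 (E(h, Y) = (Y - 3*h)/3 = -h + Y/3)
j(w, a) = -2*a/3 (j(w, a) = -a + a/3 = -2*a/3)
-41145/(-11061) + j(14, K(-10))/(-14864) = -41145/(-11061) - 2*(-3 - 10)/3/(-14864) = -41145*(-1/11061) - 2/3*(-13)*(-1/14864) = 13715/3687 + (26/3)*(-1/14864) = 13715/3687 - 13/22296 = 33971301/9133928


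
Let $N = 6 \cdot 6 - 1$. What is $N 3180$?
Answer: $111300$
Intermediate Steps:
$N = 35$ ($N = 36 - 1 = 35$)
$N 3180 = 35 \cdot 3180 = 111300$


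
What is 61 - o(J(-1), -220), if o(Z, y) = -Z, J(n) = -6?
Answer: 55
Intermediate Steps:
61 - o(J(-1), -220) = 61 - (-1)*(-6) = 61 - 1*6 = 61 - 6 = 55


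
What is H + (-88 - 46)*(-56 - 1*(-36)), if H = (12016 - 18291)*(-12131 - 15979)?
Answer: 176392930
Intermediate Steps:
H = 176390250 (H = -6275*(-28110) = 176390250)
H + (-88 - 46)*(-56 - 1*(-36)) = 176390250 + (-88 - 46)*(-56 - 1*(-36)) = 176390250 - 134*(-56 + 36) = 176390250 - 134*(-20) = 176390250 + 2680 = 176392930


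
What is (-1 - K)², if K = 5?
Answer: 36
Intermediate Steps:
(-1 - K)² = (-1 - 1*5)² = (-1 - 5)² = (-6)² = 36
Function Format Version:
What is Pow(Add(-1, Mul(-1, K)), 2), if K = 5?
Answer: 36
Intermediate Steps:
Pow(Add(-1, Mul(-1, K)), 2) = Pow(Add(-1, Mul(-1, 5)), 2) = Pow(Add(-1, -5), 2) = Pow(-6, 2) = 36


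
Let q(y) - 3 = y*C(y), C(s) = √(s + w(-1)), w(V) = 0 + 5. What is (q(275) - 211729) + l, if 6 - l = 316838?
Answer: -528558 + 550*√70 ≈ -5.2396e+5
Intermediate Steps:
w(V) = 5
l = -316832 (l = 6 - 1*316838 = 6 - 316838 = -316832)
C(s) = √(5 + s) (C(s) = √(s + 5) = √(5 + s))
q(y) = 3 + y*√(5 + y)
(q(275) - 211729) + l = ((3 + 275*√(5 + 275)) - 211729) - 316832 = ((3 + 275*√280) - 211729) - 316832 = ((3 + 275*(2*√70)) - 211729) - 316832 = ((3 + 550*√70) - 211729) - 316832 = (-211726 + 550*√70) - 316832 = -528558 + 550*√70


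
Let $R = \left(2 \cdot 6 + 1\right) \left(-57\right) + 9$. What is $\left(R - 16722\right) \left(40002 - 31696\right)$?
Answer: $-144972924$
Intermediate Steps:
$R = -732$ ($R = \left(12 + 1\right) \left(-57\right) + 9 = 13 \left(-57\right) + 9 = -741 + 9 = -732$)
$\left(R - 16722\right) \left(40002 - 31696\right) = \left(-732 - 16722\right) \left(40002 - 31696\right) = \left(-17454\right) 8306 = -144972924$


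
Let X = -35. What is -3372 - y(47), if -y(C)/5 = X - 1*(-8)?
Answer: -3507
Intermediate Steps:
y(C) = 135 (y(C) = -5*(-35 - 1*(-8)) = -5*(-35 + 8) = -5*(-27) = 135)
-3372 - y(47) = -3372 - 1*135 = -3372 - 135 = -3507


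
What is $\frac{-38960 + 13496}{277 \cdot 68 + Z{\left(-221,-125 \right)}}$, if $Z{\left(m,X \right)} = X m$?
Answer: $- \frac{8488}{15487} \approx -0.54807$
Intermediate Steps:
$\frac{-38960 + 13496}{277 \cdot 68 + Z{\left(-221,-125 \right)}} = \frac{-38960 + 13496}{277 \cdot 68 - -27625} = - \frac{25464}{18836 + 27625} = - \frac{25464}{46461} = \left(-25464\right) \frac{1}{46461} = - \frac{8488}{15487}$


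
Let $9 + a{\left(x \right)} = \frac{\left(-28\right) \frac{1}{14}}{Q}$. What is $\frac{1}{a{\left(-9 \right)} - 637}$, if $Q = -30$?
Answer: $- \frac{15}{9689} \approx -0.0015481$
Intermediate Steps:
$a{\left(x \right)} = - \frac{134}{15}$ ($a{\left(x \right)} = -9 + \frac{\left(-28\right) \frac{1}{14}}{-30} = -9 + \left(-28\right) \frac{1}{14} \left(- \frac{1}{30}\right) = -9 - - \frac{1}{15} = -9 + \frac{1}{15} = - \frac{134}{15}$)
$\frac{1}{a{\left(-9 \right)} - 637} = \frac{1}{- \frac{134}{15} - 637} = \frac{1}{- \frac{9689}{15}} = - \frac{15}{9689}$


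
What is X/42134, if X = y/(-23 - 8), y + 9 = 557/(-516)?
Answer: 5201/673975464 ≈ 7.7169e-6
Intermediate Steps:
y = -5201/516 (y = -9 + 557/(-516) = -9 + 557*(-1/516) = -9 - 557/516 = -5201/516 ≈ -10.079)
X = 5201/15996 (X = -5201/516/(-23 - 8) = -5201/516/(-31) = -1/31*(-5201/516) = 5201/15996 ≈ 0.32514)
X/42134 = (5201/15996)/42134 = (5201/15996)*(1/42134) = 5201/673975464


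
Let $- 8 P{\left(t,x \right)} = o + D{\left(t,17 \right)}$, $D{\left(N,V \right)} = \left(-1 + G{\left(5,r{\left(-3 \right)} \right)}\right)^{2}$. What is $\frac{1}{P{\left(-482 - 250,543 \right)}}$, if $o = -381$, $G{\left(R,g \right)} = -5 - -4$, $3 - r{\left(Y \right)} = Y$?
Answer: $\frac{8}{377} \approx 0.02122$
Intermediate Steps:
$r{\left(Y \right)} = 3 - Y$
$G{\left(R,g \right)} = -1$ ($G{\left(R,g \right)} = -5 + 4 = -1$)
$D{\left(N,V \right)} = 4$ ($D{\left(N,V \right)} = \left(-1 - 1\right)^{2} = \left(-2\right)^{2} = 4$)
$P{\left(t,x \right)} = \frac{377}{8}$ ($P{\left(t,x \right)} = - \frac{-381 + 4}{8} = \left(- \frac{1}{8}\right) \left(-377\right) = \frac{377}{8}$)
$\frac{1}{P{\left(-482 - 250,543 \right)}} = \frac{1}{\frac{377}{8}} = \frac{8}{377}$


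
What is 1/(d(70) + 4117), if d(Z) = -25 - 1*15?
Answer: 1/4077 ≈ 0.00024528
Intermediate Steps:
d(Z) = -40 (d(Z) = -25 - 15 = -40)
1/(d(70) + 4117) = 1/(-40 + 4117) = 1/4077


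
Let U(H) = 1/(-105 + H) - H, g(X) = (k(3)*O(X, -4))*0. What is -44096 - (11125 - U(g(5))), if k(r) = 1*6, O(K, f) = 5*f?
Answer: -5798206/105 ≈ -55221.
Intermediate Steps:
k(r) = 6
g(X) = 0 (g(X) = (6*(5*(-4)))*0 = (6*(-20))*0 = -120*0 = 0)
-44096 - (11125 - U(g(5))) = -44096 - (11125 - (1 - 1*0² + 105*0)/(-105 + 0)) = -44096 - (11125 - (1 - 1*0 + 0)/(-105)) = -44096 - (11125 - (-1)*(1 + 0 + 0)/105) = -44096 - (11125 - (-1)/105) = -44096 - (11125 - 1*(-1/105)) = -44096 - (11125 + 1/105) = -44096 - 1*1168126/105 = -44096 - 1168126/105 = -5798206/105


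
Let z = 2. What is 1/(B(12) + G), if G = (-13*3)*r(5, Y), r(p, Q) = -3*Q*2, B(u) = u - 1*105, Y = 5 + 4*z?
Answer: 1/2949 ≈ 0.00033910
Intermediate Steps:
Y = 13 (Y = 5 + 4*2 = 5 + 8 = 13)
B(u) = -105 + u (B(u) = u - 105 = -105 + u)
r(p, Q) = -6*Q
G = 3042 (G = (-13*3)*(-6*13) = -39*(-78) = 3042)
1/(B(12) + G) = 1/((-105 + 12) + 3042) = 1/(-93 + 3042) = 1/2949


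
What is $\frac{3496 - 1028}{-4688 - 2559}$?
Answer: $- \frac{2468}{7247} \approx -0.34055$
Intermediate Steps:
$\frac{3496 - 1028}{-4688 - 2559} = \frac{2468}{-7247} = 2468 \left(- \frac{1}{7247}\right) = - \frac{2468}{7247}$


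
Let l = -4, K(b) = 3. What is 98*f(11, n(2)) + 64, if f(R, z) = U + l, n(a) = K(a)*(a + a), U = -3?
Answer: -622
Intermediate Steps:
n(a) = 6*a (n(a) = 3*(a + a) = 3*(2*a) = 6*a)
f(R, z) = -7 (f(R, z) = -3 - 4 = -7)
98*f(11, n(2)) + 64 = 98*(-7) + 64 = -686 + 64 = -622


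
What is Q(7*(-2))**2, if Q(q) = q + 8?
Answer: 36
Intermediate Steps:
Q(q) = 8 + q
Q(7*(-2))**2 = (8 + 7*(-2))**2 = (8 - 14)**2 = (-6)**2 = 36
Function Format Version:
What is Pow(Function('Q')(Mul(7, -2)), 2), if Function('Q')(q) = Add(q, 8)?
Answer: 36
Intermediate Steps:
Function('Q')(q) = Add(8, q)
Pow(Function('Q')(Mul(7, -2)), 2) = Pow(Add(8, Mul(7, -2)), 2) = Pow(Add(8, -14), 2) = Pow(-6, 2) = 36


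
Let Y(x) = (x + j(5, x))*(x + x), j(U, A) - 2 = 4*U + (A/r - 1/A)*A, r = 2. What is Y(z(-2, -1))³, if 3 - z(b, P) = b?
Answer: 57066625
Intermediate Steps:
z(b, P) = 3 - b
j(U, A) = 2 + 4*U + A*(A/2 - 1/A) (j(U, A) = 2 + (4*U + (A/2 - 1/A)*A) = 2 + (4*U + A*(A/2 - 1/A)) = 2 + 4*U + A*(A/2 - 1/A))
Y(x) = 2*x*(21 + x + x²/2) (Y(x) = (x + (1 + x²/2 + 4*5))*(x + x) = (x + (1 + x²/2 + 20))*(2*x) = (x + (21 + x²/2))*(2*x) = (21 + x + x²/2)*(2*x) = 2*x*(21 + x + x²/2))
Y(z(-2, -1))³ = ((3 - 1*(-2))*(42 + (3 - 1*(-2))² + 2*(3 - 1*(-2))))³ = ((3 + 2)*(42 + (3 + 2)² + 2*(3 + 2)))³ = (5*(42 + 5² + 2*5))³ = (5*(42 + 25 + 10))³ = (5*77)³ = 385³ = 57066625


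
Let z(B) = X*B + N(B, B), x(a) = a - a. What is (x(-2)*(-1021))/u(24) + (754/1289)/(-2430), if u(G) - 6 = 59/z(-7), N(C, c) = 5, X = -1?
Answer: -377/1566135 ≈ -0.00024072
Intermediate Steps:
x(a) = 0
z(B) = 5 - B (z(B) = -B + 5 = 5 - B)
u(G) = 131/12 (u(G) = 6 + 59/(5 - 1*(-7)) = 6 + 59/(5 + 7) = 6 + 59/12 = 131/12)
(x(-2)*(-1021))/u(24) + (754/1289)/(-2430) = (0*(-1021))/(131/12) + (754/1289)/(-2430) = 0*(12/131) + (754*(1/1289))*(-1/2430) = 0 + (754/1289)*(-1/2430) = 0 - 377/1566135 = -377/1566135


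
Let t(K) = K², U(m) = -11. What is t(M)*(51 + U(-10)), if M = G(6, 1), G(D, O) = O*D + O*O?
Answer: 1960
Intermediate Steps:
G(D, O) = O² + D*O (G(D, O) = D*O + O² = O² + D*O)
M = 7 (M = 1*(6 + 1) = 1*7 = 7)
t(M)*(51 + U(-10)) = 7²*(51 - 11) = 49*40 = 1960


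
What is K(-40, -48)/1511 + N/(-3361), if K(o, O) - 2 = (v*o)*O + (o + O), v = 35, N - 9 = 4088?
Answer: 219379587/5078471 ≈ 43.198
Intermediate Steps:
N = 4097 (N = 9 + 4088 = 4097)
K(o, O) = 2 + O + o + 35*O*o (K(o, O) = 2 + ((35*o)*O + (o + O)) = 2 + (35*O*o + (O + o)) = 2 + (O + o + 35*O*o) = 2 + O + o + 35*O*o)
K(-40, -48)/1511 + N/(-3361) = (2 - 48 - 40 + 35*(-48)*(-40))/1511 + 4097/(-3361) = (2 - 48 - 40 + 67200)*(1/1511) + 4097*(-1/3361) = 67114*(1/1511) - 4097/3361 = 67114/1511 - 4097/3361 = 219379587/5078471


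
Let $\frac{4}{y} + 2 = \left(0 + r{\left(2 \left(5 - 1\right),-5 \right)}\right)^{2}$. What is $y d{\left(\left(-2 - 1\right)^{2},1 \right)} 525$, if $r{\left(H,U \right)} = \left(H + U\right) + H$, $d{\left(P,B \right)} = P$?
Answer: $\frac{2700}{17} \approx 158.82$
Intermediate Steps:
$r{\left(H,U \right)} = U + 2 H$
$y = \frac{4}{119}$ ($y = \frac{4}{-2 + \left(0 - \left(5 - 2 \cdot 2 \left(5 - 1\right)\right)\right)^{2}} = \frac{4}{-2 + \left(0 - \left(5 - 2 \cdot 2 \cdot 4\right)\right)^{2}} = \frac{4}{-2 + \left(0 + \left(-5 + 2 \cdot 8\right)\right)^{2}} = \frac{4}{-2 + \left(0 + \left(-5 + 16\right)\right)^{2}} = \frac{4}{-2 + \left(0 + 11\right)^{2}} = \frac{4}{-2 + 11^{2}} = \frac{4}{-2 + 121} = \frac{4}{119} \approx 0.033613$)
$y d{\left(\left(-2 - 1\right)^{2},1 \right)} 525 = \frac{4 \left(-2 - 1\right)^{2} \cdot 525}{119} = \frac{4 \left(-3\right)^{2} \cdot 525}{119} = \frac{4 \cdot 9 \cdot 525}{119} = \frac{4}{119} \cdot 4725 = \frac{2700}{17}$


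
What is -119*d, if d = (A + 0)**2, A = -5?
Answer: -2975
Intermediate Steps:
d = 25 (d = (-5 + 0)**2 = (-5)**2 = 25)
-119*d = -119*25 = -2975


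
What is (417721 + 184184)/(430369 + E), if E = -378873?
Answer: 601905/51496 ≈ 11.688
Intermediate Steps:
(417721 + 184184)/(430369 + E) = (417721 + 184184)/(430369 - 378873) = 601905/51496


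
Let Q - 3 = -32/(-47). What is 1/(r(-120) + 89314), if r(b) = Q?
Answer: 47/4197931 ≈ 1.1196e-5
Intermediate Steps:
Q = 173/47 (Q = 3 - 32/(-47) = 3 - 32*(-1/47) = 3 + 32/47 = 173/47 ≈ 3.6809)
r(b) = 173/47
1/(r(-120) + 89314) = 1/(173/47 + 89314) = 1/(4197931/47) = 47/4197931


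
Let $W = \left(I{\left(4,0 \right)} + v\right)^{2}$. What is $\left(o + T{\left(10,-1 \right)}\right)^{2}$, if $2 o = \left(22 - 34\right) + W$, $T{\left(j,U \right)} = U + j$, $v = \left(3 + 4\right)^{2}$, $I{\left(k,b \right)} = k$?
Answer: $\frac{7924225}{4} \approx 1.9811 \cdot 10^{6}$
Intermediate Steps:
$v = 49$ ($v = 7^{2} = 49$)
$W = 2809$ ($W = \left(4 + 49\right)^{2} = 53^{2} = 2809$)
$o = \frac{2797}{2}$ ($o = \frac{\left(22 - 34\right) + 2809}{2} = \frac{-12 + 2809}{2} = \frac{1}{2} \cdot 2797 = \frac{2797}{2} \approx 1398.5$)
$\left(o + T{\left(10,-1 \right)}\right)^{2} = \left(\frac{2797}{2} + \left(-1 + 10\right)\right)^{2} = \left(\frac{2797}{2} + 9\right)^{2} = \left(\frac{2815}{2}\right)^{2} = \frac{7924225}{4}$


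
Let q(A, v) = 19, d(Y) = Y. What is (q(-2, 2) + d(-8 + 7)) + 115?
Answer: 133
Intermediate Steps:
(q(-2, 2) + d(-8 + 7)) + 115 = (19 + (-8 + 7)) + 115 = (19 - 1) + 115 = 18 + 115 = 133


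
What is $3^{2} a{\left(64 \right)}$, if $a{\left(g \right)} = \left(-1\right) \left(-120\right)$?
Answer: $1080$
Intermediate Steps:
$a{\left(g \right)} = 120$
$3^{2} a{\left(64 \right)} = 3^{2} \cdot 120 = 9 \cdot 120 = 1080$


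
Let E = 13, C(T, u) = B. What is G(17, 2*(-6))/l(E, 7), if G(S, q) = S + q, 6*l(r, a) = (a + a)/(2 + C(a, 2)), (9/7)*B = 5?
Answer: 265/21 ≈ 12.619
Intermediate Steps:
B = 35/9 (B = (7/9)*5 = 35/9 ≈ 3.8889)
C(T, u) = 35/9
l(r, a) = 3*a/53 (l(r, a) = ((a + a)/(2 + 35/9))/6 = ((2*a)/(53/9))/6 = ((2*a)*(9/53))/6 = (18*a/53)/6 = 3*a/53)
G(17, 2*(-6))/l(E, 7) = (17 + 2*(-6))/(((3/53)*7)) = (17 - 12)/(21/53) = 5*(53/21) = 265/21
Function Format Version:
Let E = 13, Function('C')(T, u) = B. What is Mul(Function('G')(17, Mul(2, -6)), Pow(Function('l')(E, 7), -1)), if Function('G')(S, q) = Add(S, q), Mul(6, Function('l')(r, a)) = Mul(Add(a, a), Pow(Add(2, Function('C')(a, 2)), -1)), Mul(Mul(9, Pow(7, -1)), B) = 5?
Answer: Rational(265, 21) ≈ 12.619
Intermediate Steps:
B = Rational(35, 9) (B = Mul(Rational(7, 9), 5) = Rational(35, 9) ≈ 3.8889)
Function('C')(T, u) = Rational(35, 9)
Function('l')(r, a) = Mul(Rational(3, 53), a) (Function('l')(r, a) = Mul(Rational(1, 6), Mul(Add(a, a), Pow(Add(2, Rational(35, 9)), -1))) = Mul(Rational(1, 6), Mul(Mul(2, a), Pow(Rational(53, 9), -1))) = Mul(Rational(1, 6), Mul(Mul(2, a), Rational(9, 53))) = Mul(Rational(1, 6), Mul(Rational(18, 53), a)) = Mul(Rational(3, 53), a))
Mul(Function('G')(17, Mul(2, -6)), Pow(Function('l')(E, 7), -1)) = Mul(Add(17, Mul(2, -6)), Pow(Mul(Rational(3, 53), 7), -1)) = Mul(Add(17, -12), Pow(Rational(21, 53), -1)) = Mul(5, Rational(53, 21)) = Rational(265, 21)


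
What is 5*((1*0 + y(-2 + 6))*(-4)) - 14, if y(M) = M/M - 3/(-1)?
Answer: -94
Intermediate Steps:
y(M) = 4 (y(M) = 1 - 3*(-1) = 1 + 3 = 4)
5*((1*0 + y(-2 + 6))*(-4)) - 14 = 5*((1*0 + 4)*(-4)) - 14 = 5*((0 + 4)*(-4)) - 14 = 5*(4*(-4)) - 14 = 5*(-16) - 14 = -80 - 14 = -94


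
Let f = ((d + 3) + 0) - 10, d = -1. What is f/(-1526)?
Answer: 4/763 ≈ 0.0052425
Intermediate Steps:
f = -8 (f = ((-1 + 3) + 0) - 10 = (2 + 0) - 10 = 2 - 10 = -8)
f/(-1526) = -8/(-1526) = -8*(-1/1526) = 4/763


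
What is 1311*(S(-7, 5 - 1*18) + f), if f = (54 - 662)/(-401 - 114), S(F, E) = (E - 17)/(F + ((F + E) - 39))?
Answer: 12143793/5665 ≈ 2143.7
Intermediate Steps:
S(F, E) = (-17 + E)/(-39 + E + 2*F) (S(F, E) = (-17 + E)/(F + ((E + F) - 39)) = (-17 + E)/(F + (-39 + E + F)) = (-17 + E)/(-39 + E + 2*F))
f = 608/515 (f = -608/(-515) = -608*(-1/515) = 608/515 ≈ 1.1806)
1311*(S(-7, 5 - 1*18) + f) = 1311*((-17 + (5 - 1*18))/(-39 + (5 - 1*18) + 2*(-7)) + 608/515) = 1311*((-17 + (5 - 18))/(-39 + (5 - 18) - 14) + 608/515) = 1311*((-17 - 13)/(-39 - 13 - 14) + 608/515) = 1311*(-30/(-66) + 608/515) = 1311*(-1/66*(-30) + 608/515) = 1311*(5/11 + 608/515) = 1311*(9263/5665) = 12143793/5665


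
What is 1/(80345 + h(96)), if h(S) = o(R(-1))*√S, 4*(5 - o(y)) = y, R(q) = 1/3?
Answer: 241035/19365950113 - 59*√6/19365950113 ≈ 1.2439e-5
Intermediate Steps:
R(q) = ⅓
o(y) = 5 - y/4
h(S) = 59*√S/12 (h(S) = (5 - ¼*⅓)*√S = (5 - 1/12)*√S = 59*√S/12)
1/(80345 + h(96)) = 1/(80345 + 59*√96/12) = 1/(80345 + 59*(4*√6)/12) = 1/(80345 + 59*√6/3)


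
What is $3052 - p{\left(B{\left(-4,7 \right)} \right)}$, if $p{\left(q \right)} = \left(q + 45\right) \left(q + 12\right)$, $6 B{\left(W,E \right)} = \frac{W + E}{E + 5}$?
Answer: $\frac{1445543}{576} \approx 2509.6$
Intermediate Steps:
$B{\left(W,E \right)} = \frac{E + W}{6 \left(5 + E\right)}$ ($B{\left(W,E \right)} = \frac{\left(W + E\right) \frac{1}{E + 5}}{6} = \frac{\left(E + W\right) \frac{1}{5 + E}}{6} = \frac{\frac{1}{5 + E} \left(E + W\right)}{6} = \frac{E + W}{6 \left(5 + E\right)}$)
$p{\left(q \right)} = \left(12 + q\right) \left(45 + q\right)$ ($p{\left(q \right)} = \left(45 + q\right) \left(12 + q\right) = \left(12 + q\right) \left(45 + q\right)$)
$3052 - p{\left(B{\left(-4,7 \right)} \right)} = 3052 - \left(540 + \left(\frac{7 - 4}{6 \left(5 + 7\right)}\right)^{2} + 57 \frac{7 - 4}{6 \left(5 + 7\right)}\right) = 3052 - \left(540 + \left(\frac{1}{6} \cdot \frac{1}{12} \cdot 3\right)^{2} + 57 \cdot \frac{1}{6} \cdot \frac{1}{12} \cdot 3\right) = 3052 - \left(540 + \left(\frac{1}{24}\right)^{2} + 57 \cdot \frac{1}{24}\right) = 3052 - \left(540 + \frac{1}{576} + \frac{19}{8}\right) = 3052 - \frac{312409}{576} = \frac{1445543}{576}$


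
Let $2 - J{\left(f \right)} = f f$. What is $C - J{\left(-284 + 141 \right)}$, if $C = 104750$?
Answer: $125197$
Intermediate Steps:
$J{\left(f \right)} = 2 - f^{2}$ ($J{\left(f \right)} = 2 - f f = 2 - f^{2}$)
$C - J{\left(-284 + 141 \right)} = 104750 - \left(2 - \left(-284 + 141\right)^{2}\right) = 104750 - \left(2 - \left(-143\right)^{2}\right) = 104750 - \left(2 - 20449\right) = 104750 - -20447 = 104750 + 20447 = 125197$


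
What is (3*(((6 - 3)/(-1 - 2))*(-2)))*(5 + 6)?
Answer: 66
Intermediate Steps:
(3*(((6 - 3)/(-1 - 2))*(-2)))*(5 + 6) = (3*((3/(-3))*(-2)))*11 = (3*((3*(-1/3))*(-2)))*11 = (3*(-1*(-2)))*11 = (3*2)*11 = 6*11 = 66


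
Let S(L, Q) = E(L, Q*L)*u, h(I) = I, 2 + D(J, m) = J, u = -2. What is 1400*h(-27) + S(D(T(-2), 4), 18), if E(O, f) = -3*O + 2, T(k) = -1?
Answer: -37822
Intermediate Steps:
E(O, f) = 2 - 3*O
D(J, m) = -2 + J
S(L, Q) = -4 + 6*L (S(L, Q) = (2 - 3*L)*(-2) = -4 + 6*L)
1400*h(-27) + S(D(T(-2), 4), 18) = 1400*(-27) + (-4 + 6*(-2 - 1)) = -37800 + (-4 + 6*(-3)) = -37800 + (-4 - 18) = -37800 - 22 = -37822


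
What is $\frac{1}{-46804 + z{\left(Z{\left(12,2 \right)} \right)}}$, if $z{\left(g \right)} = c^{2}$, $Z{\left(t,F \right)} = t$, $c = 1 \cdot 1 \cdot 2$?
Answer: $- \frac{1}{46800} \approx -2.1368 \cdot 10^{-5}$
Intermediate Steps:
$c = 2$ ($c = 1 \cdot 2 = 2$)
$z{\left(g \right)} = 4$ ($z{\left(g \right)} = 2^{2} = 4$)
$\frac{1}{-46804 + z{\left(Z{\left(12,2 \right)} \right)}} = \frac{1}{-46804 + 4} = \frac{1}{-46800} = - \frac{1}{46800}$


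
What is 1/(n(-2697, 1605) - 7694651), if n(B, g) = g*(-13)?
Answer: -1/7715516 ≈ -1.2961e-7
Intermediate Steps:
n(B, g) = -13*g
1/(n(-2697, 1605) - 7694651) = 1/(-13*1605 - 7694651) = 1/(-20865 - 7694651) = 1/(-7715516) = -1/7715516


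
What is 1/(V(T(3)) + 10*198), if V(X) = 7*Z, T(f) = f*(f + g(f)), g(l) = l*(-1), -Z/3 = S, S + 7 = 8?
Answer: 1/1959 ≈ 0.00051046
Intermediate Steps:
S = 1 (S = -7 + 8 = 1)
Z = -3 (Z = -3*1 = -3)
g(l) = -l
T(f) = 0 (T(f) = f*(f - f) = f*0 = 0)
V(X) = -21 (V(X) = 7*(-3) = -21)
1/(V(T(3)) + 10*198) = 1/(-21 + 10*198) = 1/(-21 + 1980) = 1/1959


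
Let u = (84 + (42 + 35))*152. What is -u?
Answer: -24472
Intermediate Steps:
u = 24472 (u = (84 + 77)*152 = 161*152 = 24472)
-u = -1*24472 = -24472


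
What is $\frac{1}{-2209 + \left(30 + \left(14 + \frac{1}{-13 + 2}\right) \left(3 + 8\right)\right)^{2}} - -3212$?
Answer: $\frac{100471361}{31280} \approx 3212.0$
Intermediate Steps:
$\frac{1}{-2209 + \left(30 + \left(14 + \frac{1}{-13 + 2}\right) \left(3 + 8\right)\right)^{2}} - -3212 = \frac{1}{-2209 + \left(30 + \left(14 + \frac{1}{-11}\right) 11\right)^{2}} + 3212 = \frac{1}{-2209 + \left(30 + \left(14 - \frac{1}{11}\right) 11\right)^{2}} + 3212 = \frac{1}{-2209 + \left(30 + \frac{153}{11} \cdot 11\right)^{2}} + 3212 = \frac{1}{-2209 + \left(30 + 153\right)^{2}} + 3212 = \frac{1}{-2209 + 183^{2}} + 3212 = \frac{1}{-2209 + 33489} + 3212 = \frac{1}{31280} + 3212 = \frac{100471361}{31280}$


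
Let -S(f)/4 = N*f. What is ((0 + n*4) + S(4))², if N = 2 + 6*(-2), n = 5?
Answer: 32400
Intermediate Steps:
N = -10 (N = 2 - 12 = -10)
S(f) = 40*f (S(f) = -(-40)*f = 40*f)
((0 + n*4) + S(4))² = ((0 + 5*4) + 40*4)² = ((0 + 20) + 160)² = (20 + 160)² = 180² = 32400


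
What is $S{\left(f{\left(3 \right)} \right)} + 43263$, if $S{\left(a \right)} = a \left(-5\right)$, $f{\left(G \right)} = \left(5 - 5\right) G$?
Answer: $43263$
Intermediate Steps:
$f{\left(G \right)} = 0$ ($f{\left(G \right)} = 0 G = 0$)
$S{\left(a \right)} = - 5 a$
$S{\left(f{\left(3 \right)} \right)} + 43263 = \left(-5\right) 0 + 43263 = 0 + 43263 = 43263$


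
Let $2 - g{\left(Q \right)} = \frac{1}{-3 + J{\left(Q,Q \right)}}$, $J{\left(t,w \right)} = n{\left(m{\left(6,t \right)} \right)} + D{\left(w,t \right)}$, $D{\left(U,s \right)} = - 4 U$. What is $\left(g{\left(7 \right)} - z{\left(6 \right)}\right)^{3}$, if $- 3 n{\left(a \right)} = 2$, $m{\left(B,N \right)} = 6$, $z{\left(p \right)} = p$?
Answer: $- \frac{53582633}{857375} \approx -62.496$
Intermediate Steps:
$D{\left(U,s \right)} = - 4 U$
$n{\left(a \right)} = - \frac{2}{3}$ ($n{\left(a \right)} = \left(- \frac{1}{3}\right) 2 = - \frac{2}{3}$)
$J{\left(t,w \right)} = - \frac{2}{3} - 4 w$
$g{\left(Q \right)} = 2 - \frac{1}{- \frac{11}{3} - 4 Q}$ ($g{\left(Q \right)} = 2 - \frac{1}{-3 - \left(\frac{2}{3} + 4 Q\right)} = 2 - \frac{1}{- \frac{11}{3} - 4 Q}$)
$\left(g{\left(7 \right)} - z{\left(6 \right)}\right)^{3} = \left(\frac{25 + 24 \cdot 7}{11 + 12 \cdot 7} - 6\right)^{3} = \left(\frac{25 + 168}{11 + 84} - 6\right)^{3} = \left(\frac{1}{95} \cdot 193 - 6\right)^{3} = \left(\frac{193}{95} - 6\right)^{3} = \left(- \frac{377}{95}\right)^{3} = - \frac{53582633}{857375}$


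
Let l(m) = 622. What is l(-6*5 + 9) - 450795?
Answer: -450173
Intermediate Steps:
l(-6*5 + 9) - 450795 = 622 - 450795 = -450173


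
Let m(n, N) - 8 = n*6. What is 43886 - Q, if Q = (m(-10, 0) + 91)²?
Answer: 42365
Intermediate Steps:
m(n, N) = 8 + 6*n (m(n, N) = 8 + n*6 = 8 + 6*n)
Q = 1521 (Q = ((8 + 6*(-10)) + 91)² = ((8 - 60) + 91)² = (-52 + 91)² = 39² = 1521)
43886 - Q = 43886 - 1*1521 = 43886 - 1521 = 42365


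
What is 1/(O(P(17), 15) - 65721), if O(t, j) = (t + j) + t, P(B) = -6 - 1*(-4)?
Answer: -1/65710 ≈ -1.5218e-5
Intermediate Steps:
P(B) = -2 (P(B) = -6 + 4 = -2)
O(t, j) = j + 2*t (O(t, j) = (j + t) + t = j + 2*t)
1/(O(P(17), 15) - 65721) = 1/((15 + 2*(-2)) - 65721) = 1/((15 - 4) - 65721) = 1/(11 - 65721) = 1/(-65710) = -1/65710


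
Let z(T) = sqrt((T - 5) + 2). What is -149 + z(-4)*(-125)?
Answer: -149 - 125*I*sqrt(7) ≈ -149.0 - 330.72*I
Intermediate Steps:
z(T) = sqrt(-3 + T) (z(T) = sqrt((-5 + T) + 2) = sqrt(-3 + T))
-149 + z(-4)*(-125) = -149 + sqrt(-3 - 4)*(-125) = -149 + sqrt(-7)*(-125) = -149 + (I*sqrt(7))*(-125) = -149 - 125*I*sqrt(7)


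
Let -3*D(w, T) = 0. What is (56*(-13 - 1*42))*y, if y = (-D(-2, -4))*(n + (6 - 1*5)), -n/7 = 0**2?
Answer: 0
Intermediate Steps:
D(w, T) = 0 (D(w, T) = -1/3*0 = 0)
n = 0 (n = -7*0**2 = -7*0 = 0)
y = 0 (y = (-1*0)*(0 + (6 - 1*5)) = 0*(0 + (6 - 5)) = 0*(0 + 1) = 0*1 = 0)
(56*(-13 - 1*42))*y = (56*(-13 - 1*42))*0 = (56*(-13 - 42))*0 = (56*(-55))*0 = -3080*0 = 0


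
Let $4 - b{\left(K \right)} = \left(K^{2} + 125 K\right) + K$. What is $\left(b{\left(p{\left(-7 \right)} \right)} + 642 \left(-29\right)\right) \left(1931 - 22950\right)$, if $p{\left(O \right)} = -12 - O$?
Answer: $378531171$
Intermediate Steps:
$b{\left(K \right)} = 4 - K^{2} - 126 K$ ($b{\left(K \right)} = 4 - \left(\left(K^{2} + 125 K\right) + K\right) = 4 - \left(K^{2} + 126 K\right) = 4 - K^{2} - 126 K$)
$\left(b{\left(p{\left(-7 \right)} \right)} + 642 \left(-29\right)\right) \left(1931 - 22950\right) = \left(\left(4 - \left(-12 - -7\right)^{2} - 126 \left(-12 - -7\right)\right) + 642 \left(-29\right)\right) \left(1931 - 22950\right) = \left(\left(4 - \left(-12 + 7\right)^{2} - 126 \left(-12 + 7\right)\right) - 18618\right) \left(-21019\right) = \left(\left(4 - \left(-5\right)^{2} - -630\right) - 18618\right) \left(-21019\right) = \left(\left(4 - 25 + 630\right) - 18618\right) \left(-21019\right) = \left(609 - 18618\right) \left(-21019\right) = \left(-18009\right) \left(-21019\right) = 378531171$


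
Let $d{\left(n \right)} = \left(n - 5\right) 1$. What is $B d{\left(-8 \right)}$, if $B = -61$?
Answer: $793$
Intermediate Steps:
$d{\left(n \right)} = -5 + n$ ($d{\left(n \right)} = \left(-5 + n\right) 1 = -5 + n$)
$B d{\left(-8 \right)} = - 61 \left(-5 - 8\right) = \left(-61\right) \left(-13\right) = 793$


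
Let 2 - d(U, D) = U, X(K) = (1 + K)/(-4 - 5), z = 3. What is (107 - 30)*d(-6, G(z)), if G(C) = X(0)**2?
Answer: 616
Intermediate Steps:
X(K) = -1/9 - K/9 (X(K) = (1 + K)/(-9) = (1 + K)*(-1/9) = -1/9 - K/9)
G(C) = 1/81 (G(C) = (-1/9 - 1/9*0)**2 = (-1/9 + 0)**2 = (-1/9)**2 = 1/81)
d(U, D) = 2 - U
(107 - 30)*d(-6, G(z)) = (107 - 30)*(2 - 1*(-6)) = 77*(2 + 6) = 77*8 = 616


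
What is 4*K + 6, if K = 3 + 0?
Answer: 18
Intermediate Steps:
K = 3
4*K + 6 = 4*3 + 6 = 12 + 6 = 18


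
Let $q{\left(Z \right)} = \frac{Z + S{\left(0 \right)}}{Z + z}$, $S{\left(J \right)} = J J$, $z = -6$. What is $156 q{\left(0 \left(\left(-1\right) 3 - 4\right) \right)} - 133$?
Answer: $-133$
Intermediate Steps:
$S{\left(J \right)} = J^{2}$
$q{\left(Z \right)} = \frac{Z}{-6 + Z}$ ($q{\left(Z \right)} = \frac{Z + 0^{2}}{Z - 6} = \frac{Z + 0}{-6 + Z} = \frac{Z}{-6 + Z}$)
$156 q{\left(0 \left(\left(-1\right) 3 - 4\right) \right)} - 133 = 156 \frac{0 \left(\left(-1\right) 3 - 4\right)}{-6 + 0 \left(\left(-1\right) 3 - 4\right)} - 133 = 156 \frac{0 \left(-3 - 4\right)}{-6 + 0 \left(-3 - 4\right)} - 133 = 156 \frac{0 \left(-7\right)}{-6 + 0 \left(-7\right)} - 133 = 156 \frac{0}{-6 + 0} - 133 = 156 \frac{0}{-6} - 133 = 156 \cdot 0 \left(- \frac{1}{6}\right) - 133 = 156 \cdot 0 - 133 = 0 - 133 = -133$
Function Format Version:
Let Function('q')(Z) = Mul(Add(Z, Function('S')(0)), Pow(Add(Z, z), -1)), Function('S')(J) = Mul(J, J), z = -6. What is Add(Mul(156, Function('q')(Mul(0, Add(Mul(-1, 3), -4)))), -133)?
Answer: -133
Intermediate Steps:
Function('S')(J) = Pow(J, 2)
Function('q')(Z) = Mul(Z, Pow(Add(-6, Z), -1)) (Function('q')(Z) = Mul(Add(Z, Pow(0, 2)), Pow(Add(Z, -6), -1)) = Mul(Add(Z, 0), Pow(Add(-6, Z), -1)) = Mul(Z, Pow(Add(-6, Z), -1)))
Add(Mul(156, Function('q')(Mul(0, Add(Mul(-1, 3), -4)))), -133) = Add(Mul(156, Mul(Mul(0, Add(Mul(-1, 3), -4)), Pow(Add(-6, Mul(0, Add(Mul(-1, 3), -4))), -1))), -133) = Add(Mul(156, Mul(Mul(0, Add(-3, -4)), Pow(Add(-6, Mul(0, Add(-3, -4))), -1))), -133) = Add(Mul(156, Mul(Mul(0, -7), Pow(Add(-6, Mul(0, -7)), -1))), -133) = Add(Mul(156, Mul(0, Pow(Add(-6, 0), -1))), -133) = Add(Mul(156, Mul(0, Pow(-6, -1))), -133) = Add(Mul(156, Mul(0, Rational(-1, 6))), -133) = Add(Mul(156, 0), -133) = Add(0, -133) = -133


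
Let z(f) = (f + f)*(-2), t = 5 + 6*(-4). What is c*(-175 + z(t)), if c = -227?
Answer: 22473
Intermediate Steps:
t = -19 (t = 5 - 24 = -19)
z(f) = -4*f (z(f) = (2*f)*(-2) = -4*f)
c*(-175 + z(t)) = -227*(-175 - 4*(-19)) = -227*(-175 + 76) = -227*(-99) = 22473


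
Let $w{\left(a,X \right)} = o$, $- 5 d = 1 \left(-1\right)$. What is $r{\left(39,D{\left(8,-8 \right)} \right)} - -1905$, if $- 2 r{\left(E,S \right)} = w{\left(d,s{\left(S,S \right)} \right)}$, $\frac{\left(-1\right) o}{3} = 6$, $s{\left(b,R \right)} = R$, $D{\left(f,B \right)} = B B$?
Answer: $1914$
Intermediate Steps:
$D{\left(f,B \right)} = B^{2}$
$d = \frac{1}{5}$ ($d = - \frac{1 \left(-1\right)}{5} = \left(- \frac{1}{5}\right) \left(-1\right) = \frac{1}{5} \approx 0.2$)
$o = -18$ ($o = \left(-3\right) 6 = -18$)
$w{\left(a,X \right)} = -18$
$r{\left(E,S \right)} = 9$ ($r{\left(E,S \right)} = \left(- \frac{1}{2}\right) \left(-18\right) = 9$)
$r{\left(39,D{\left(8,-8 \right)} \right)} - -1905 = 9 - -1905 = 9 + \left(-90 + 1995\right) = 9 + 1905 = 1914$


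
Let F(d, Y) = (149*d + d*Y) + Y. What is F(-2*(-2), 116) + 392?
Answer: 1568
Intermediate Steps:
F(d, Y) = Y + 149*d + Y*d (F(d, Y) = (149*d + Y*d) + Y = Y + 149*d + Y*d)
F(-2*(-2), 116) + 392 = (116 + 149*(-2*(-2)) + 116*(-2*(-2))) + 392 = (116 + 149*4 + 116*4) + 392 = (116 + 596 + 464) + 392 = 1176 + 392 = 1568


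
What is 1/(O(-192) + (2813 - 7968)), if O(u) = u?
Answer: -1/5347 ≈ -0.00018702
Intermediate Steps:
1/(O(-192) + (2813 - 7968)) = 1/(-192 + (2813 - 7968)) = 1/(-192 - 5155) = 1/(-5347) = -1/5347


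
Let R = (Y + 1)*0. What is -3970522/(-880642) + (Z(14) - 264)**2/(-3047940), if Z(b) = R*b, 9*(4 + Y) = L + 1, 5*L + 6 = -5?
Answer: 23889951587/5325682495 ≈ 4.4858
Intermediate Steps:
L = -11/5 (L = -6/5 + (1/5)*(-5) = -6/5 - 1 = -11/5 ≈ -2.2000)
Y = -62/15 (Y = -4 + (-11/5 + 1)/9 = -4 + (1/9)*(-6/5) = -4 - 2/15 = -62/15 ≈ -4.1333)
R = 0 (R = (-62/15 + 1)*0 = -47/15*0 = 0)
Z(b) = 0 (Z(b) = 0*b = 0)
-3970522/(-880642) + (Z(14) - 264)**2/(-3047940) = -3970522/(-880642) + (0 - 264)**2/(-3047940) = -3970522*(-1/880642) + (-264)**2*(-1/3047940) = 1985261/440321 + 69696*(-1/3047940) = 1985261/440321 - 1936/84665 = 23889951587/5325682495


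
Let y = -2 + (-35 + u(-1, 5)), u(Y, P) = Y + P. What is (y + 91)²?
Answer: 3364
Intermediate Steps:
u(Y, P) = P + Y
y = -33 (y = -2 + (-35 + (5 - 1)) = -2 + (-35 + 4) = -2 - 31 = -33)
(y + 91)² = (-33 + 91)² = 58² = 3364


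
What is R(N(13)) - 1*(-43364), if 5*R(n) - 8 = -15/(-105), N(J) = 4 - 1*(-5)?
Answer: 1517797/35 ≈ 43366.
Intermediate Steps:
N(J) = 9 (N(J) = 4 + 5 = 9)
R(n) = 57/35 (R(n) = 8/5 + (-15/(-105))/5 = 8/5 + (-15*(-1/105))/5 = 8/5 + (1/5)*(1/7) = 8/5 + 1/35 = 57/35)
R(N(13)) - 1*(-43364) = 57/35 - 1*(-43364) = 57/35 + 43364 = 1517797/35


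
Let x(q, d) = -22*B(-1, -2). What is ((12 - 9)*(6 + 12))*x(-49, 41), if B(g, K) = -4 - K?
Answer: 2376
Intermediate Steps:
x(q, d) = 44 (x(q, d) = -22*(-4 - 1*(-2)) = -22*(-4 + 2) = -22*(-2) = 44)
((12 - 9)*(6 + 12))*x(-49, 41) = ((12 - 9)*(6 + 12))*44 = (3*18)*44 = 54*44 = 2376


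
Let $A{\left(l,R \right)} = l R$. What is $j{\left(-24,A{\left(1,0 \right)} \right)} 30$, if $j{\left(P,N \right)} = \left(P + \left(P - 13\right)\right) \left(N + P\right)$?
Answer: $43920$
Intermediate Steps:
$A{\left(l,R \right)} = R l$
$j{\left(P,N \right)} = \left(-13 + 2 P\right) \left(N + P\right)$ ($j{\left(P,N \right)} = \left(P + \left(P - 13\right)\right) \left(N + P\right) = \left(P + \left(-13 + P\right)\right) \left(N + P\right) = \left(-13 + 2 P\right) \left(N + P\right)$)
$j{\left(-24,A{\left(1,0 \right)} \right)} 30 = \left(- 13 \cdot 0 \cdot 1 - -312 + 2 \left(-24\right)^{2} + 2 \cdot 0 \cdot 1 \left(-24\right)\right) 30 = \left(\left(-13\right) 0 + 312 + 2 \cdot 576 + 2 \cdot 0 \left(-24\right)\right) 30 = \left(0 + 312 + 1152 + 0\right) 30 = 1464 \cdot 30 = 43920$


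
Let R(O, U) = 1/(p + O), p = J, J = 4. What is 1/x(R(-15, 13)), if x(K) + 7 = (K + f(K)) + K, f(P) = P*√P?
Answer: -9559/68652 + 11*I*√11/68652 ≈ -0.13924 + 0.00053142*I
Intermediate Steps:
f(P) = P^(3/2)
p = 4
R(O, U) = 1/(4 + O)
x(K) = -7 + K^(3/2) + 2*K (x(K) = -7 + ((K + K^(3/2)) + K) = -7 + (K^(3/2) + 2*K) = -7 + K^(3/2) + 2*K)
1/x(R(-15, 13)) = 1/(-7 + (1/(4 - 15))^(3/2) + 2/(4 - 15)) = 1/(-7 + (1/(-11))^(3/2) + 2/(-11)) = 1/(-7 + (-1/11)^(3/2) + 2*(-1/11)) = 1/(-7 - I*√11/121 - 2/11) = 1/(-79/11 - I*√11/121)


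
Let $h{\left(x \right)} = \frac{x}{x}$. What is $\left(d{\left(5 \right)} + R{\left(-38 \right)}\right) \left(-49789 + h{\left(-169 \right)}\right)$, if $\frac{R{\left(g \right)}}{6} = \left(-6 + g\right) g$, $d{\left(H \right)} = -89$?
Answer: $-495042084$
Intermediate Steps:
$R{\left(g \right)} = 6 g \left(-6 + g\right)$ ($R{\left(g \right)} = 6 \left(-6 + g\right) g = 6 g \left(-6 + g\right)$)
$h{\left(x \right)} = 1$
$\left(d{\left(5 \right)} + R{\left(-38 \right)}\right) \left(-49789 + h{\left(-169 \right)}\right) = \left(-89 + 6 \left(-38\right) \left(-6 - 38\right)\right) \left(-49789 + 1\right) = \left(-89 + 6 \left(-38\right) \left(-44\right)\right) \left(-49788\right) = \left(-89 + 10032\right) \left(-49788\right) = 9943 \left(-49788\right) = -495042084$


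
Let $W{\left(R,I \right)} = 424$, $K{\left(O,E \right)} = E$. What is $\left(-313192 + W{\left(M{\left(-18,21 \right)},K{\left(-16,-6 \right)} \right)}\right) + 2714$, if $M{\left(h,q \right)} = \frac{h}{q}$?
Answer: $-310054$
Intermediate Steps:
$\left(-313192 + W{\left(M{\left(-18,21 \right)},K{\left(-16,-6 \right)} \right)}\right) + 2714 = \left(-313192 + 424\right) + 2714 = -312768 + 2714 = -310054$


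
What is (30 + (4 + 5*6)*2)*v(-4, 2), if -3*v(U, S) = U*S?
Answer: 784/3 ≈ 261.33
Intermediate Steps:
v(U, S) = -S*U/3 (v(U, S) = -U*S/3 = -S*U/3)
(30 + (4 + 5*6)*2)*v(-4, 2) = (30 + (4 + 5*6)*2)*(-⅓*2*(-4)) = (30 + (4 + 30)*2)*(8/3) = (30 + 34*2)*(8/3) = (30 + 68)*(8/3) = 98*(8/3) = 784/3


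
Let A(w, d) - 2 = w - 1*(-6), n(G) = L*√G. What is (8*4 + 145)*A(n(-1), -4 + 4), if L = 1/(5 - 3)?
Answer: 1416 + 177*I/2 ≈ 1416.0 + 88.5*I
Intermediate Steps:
L = ½ (L = 1/2 = ½ ≈ 0.50000)
n(G) = √G/2
A(w, d) = 8 + w (A(w, d) = 2 + (w - 1*(-6)) = 2 + (w + 6) = 2 + (6 + w) = 8 + w)
(8*4 + 145)*A(n(-1), -4 + 4) = (8*4 + 145)*(8 + √(-1)/2) = (32 + 145)*(8 + I/2) = 177*(8 + I/2) = 1416 + 177*I/2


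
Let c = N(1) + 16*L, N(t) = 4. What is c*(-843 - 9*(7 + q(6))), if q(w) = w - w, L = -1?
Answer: 10872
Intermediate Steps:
q(w) = 0
c = -12 (c = 4 + 16*(-1) = 4 - 16 = -12)
c*(-843 - 9*(7 + q(6))) = -12*(-843 - 9*(7 + 0)) = -12*(-843 - 9*7) = -12*(-843 - 63) = -12*(-906) = 10872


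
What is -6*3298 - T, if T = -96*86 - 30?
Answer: -11502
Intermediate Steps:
T = -8286 (T = -8256 - 30 = -8286)
-6*3298 - T = -6*3298 - 1*(-8286) = -19788 + 8286 = -11502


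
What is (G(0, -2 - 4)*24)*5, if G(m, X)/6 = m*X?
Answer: 0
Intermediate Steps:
G(m, X) = 6*X*m (G(m, X) = 6*(m*X) = 6*(X*m) = 6*X*m)
(G(0, -2 - 4)*24)*5 = ((6*(-2 - 4)*0)*24)*5 = ((6*(-6)*0)*24)*5 = (0*24)*5 = 0*5 = 0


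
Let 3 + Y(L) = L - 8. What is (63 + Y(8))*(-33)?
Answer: -1980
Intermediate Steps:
Y(L) = -11 + L (Y(L) = -3 + (L - 8) = -3 + (-8 + L) = -11 + L)
(63 + Y(8))*(-33) = (63 + (-11 + 8))*(-33) = (63 - 3)*(-33) = 60*(-33) = -1980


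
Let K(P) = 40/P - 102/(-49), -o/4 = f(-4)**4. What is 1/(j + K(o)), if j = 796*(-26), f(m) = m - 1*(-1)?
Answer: -3969/82134652 ≈ -4.8323e-5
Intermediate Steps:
f(m) = 1 + m (f(m) = m + 1 = 1 + m)
j = -20696
o = -324 (o = -4*(1 - 4)**4 = -4*(-3)**4 = -4*81 = -324)
K(P) = 102/49 + 40/P (K(P) = 40/P - 102*(-1/49) = 40/P + 102/49 = 102/49 + 40/P)
1/(j + K(o)) = 1/(-20696 + (102/49 + 40/(-324))) = 1/(-20696 + (102/49 + 40*(-1/324))) = 1/(-20696 + (102/49 - 10/81)) = 1/(-20696 + 7772/3969) = 1/(-82134652/3969) = -3969/82134652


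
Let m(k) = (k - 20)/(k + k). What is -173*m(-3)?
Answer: -3979/6 ≈ -663.17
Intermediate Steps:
m(k) = (-20 + k)/(2*k) (m(k) = (-20 + k)/((2*k)) = (-20 + k)*(1/(2*k)) = (-20 + k)/(2*k))
-173*m(-3) = -173*(-20 - 3)/(2*(-3)) = -173*(-1)*(-23)/(2*3) = -173*23/6 = -3979/6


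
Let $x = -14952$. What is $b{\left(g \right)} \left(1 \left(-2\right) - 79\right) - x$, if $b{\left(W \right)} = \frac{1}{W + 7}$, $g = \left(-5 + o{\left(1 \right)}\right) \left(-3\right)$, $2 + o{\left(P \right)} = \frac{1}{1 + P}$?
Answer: $\frac{792294}{53} \approx 14949.0$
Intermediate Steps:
$o{\left(P \right)} = -2 + \frac{1}{1 + P}$
$g = \frac{39}{2}$ ($g = \left(-5 + \frac{-1 - 2}{1 + 1}\right) \left(-3\right) = \left(-5 + \frac{-1 - 2}{2}\right) \left(-3\right) = \left(-5 + \frac{1}{2} \left(-3\right)\right) \left(-3\right) = \left(-5 - \frac{3}{2}\right) \left(-3\right) = \left(- \frac{13}{2}\right) \left(-3\right) = \frac{39}{2} \approx 19.5$)
$b{\left(W \right)} = \frac{1}{7 + W}$
$b{\left(g \right)} \left(1 \left(-2\right) - 79\right) - x = \frac{1 \left(-2\right) - 79}{7 + \frac{39}{2}} - -14952 = \frac{-2 - 79}{\frac{53}{2}} + 14952 = \frac{2}{53} \left(-81\right) + 14952 = - \frac{162}{53} + 14952 = \frac{792294}{53}$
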